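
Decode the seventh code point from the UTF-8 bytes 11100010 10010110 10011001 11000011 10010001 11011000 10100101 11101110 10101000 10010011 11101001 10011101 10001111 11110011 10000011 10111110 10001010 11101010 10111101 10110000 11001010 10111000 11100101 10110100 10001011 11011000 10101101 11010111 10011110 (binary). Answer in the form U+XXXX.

U+AF70

Offset 0: leading byte 0xE2 = 11100010 → 3-byte char #1 = E2 96 99.
Offset 3: leading byte 0xC3 = 11000011 → 2-byte char #2 = C3 91.
Offset 5: leading byte 0xD8 = 11011000 → 2-byte char #3 = D8 A5.
Offset 7: leading byte 0xEE = 11101110 → 3-byte char #4 = EE A8 93.
Offset 10: leading byte 0xE9 = 11101001 → 3-byte char #5 = E9 9D 8F.
Offset 13: leading byte 0xF3 = 11110011 → 4-byte char #6 = F3 83 BE 8A.
Offset 17: leading byte 0xEA = 11101010 → 3-byte char #7 = EA BD B0.
Leading byte 0xEA = 11101010 matches 1110xxxx → 3-byte sequence.
Byte 1: 0xEA = 11101010, payload 1010 (4 bits).
Byte 2: 0xBD = 10111101 (10xxxxxx ✓), payload 111101.
Byte 3: 0xB0 = 10110000 (10xxxxxx ✓), payload 110000.
Concatenate: 1010111101110000 = 0xAF70 (16 bits → U+AF70).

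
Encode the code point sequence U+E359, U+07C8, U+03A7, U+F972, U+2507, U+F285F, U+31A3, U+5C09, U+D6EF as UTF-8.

EE 8D 99 DF 88 CE A7 EF A5 B2 E2 94 87 F3 B2 A1 9F E3 86 A3 E5 B0 89 ED 9B AF

U+E359: 3-byte form → EE 8D 99.
U+07C8: 2-byte form → DF 88.
U+03A7: 2-byte form → CE A7.
U+F972: 3-byte form → EF A5 B2.
U+2507: 3-byte form → E2 94 87.
U+F285F: 4-byte form → F3 B2 A1 9F.
U+31A3: 3-byte form → E3 86 A3.
U+5C09: 3-byte form → E5 B0 89.
U+D6EF: 3-byte form → ED 9B AF.
Concatenated (26 bytes): EE 8D 99 DF 88 CE A7 EF A5 B2 E2 94 87 F3 B2 A1 9F E3 86 A3 E5 B0 89 ED 9B AF.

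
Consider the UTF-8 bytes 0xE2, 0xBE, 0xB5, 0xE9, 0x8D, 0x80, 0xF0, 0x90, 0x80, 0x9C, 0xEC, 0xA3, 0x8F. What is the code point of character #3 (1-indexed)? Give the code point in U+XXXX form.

U+1001C

Offset 0: leading byte 0xE2 = 11100010 → 3-byte char #1 = E2 BE B5.
Offset 3: leading byte 0xE9 = 11101001 → 3-byte char #2 = E9 8D 80.
Offset 6: leading byte 0xF0 = 11110000 → 4-byte char #3 = F0 90 80 9C.
Leading byte 0xF0 = 11110000 matches 11110xxx → 4-byte sequence.
Byte 1: 0xF0 = 11110000, payload 000 (3 bits).
Byte 2: 0x90 = 10010000 (10xxxxxx ✓), payload 010000.
Byte 3: 0x80 = 10000000 (10xxxxxx ✓), payload 000000.
Byte 4: 0x9C = 10011100 (10xxxxxx ✓), payload 011100.
Concatenate: 000010000000000011100 = 0x1001C (21 bits → U+1001C).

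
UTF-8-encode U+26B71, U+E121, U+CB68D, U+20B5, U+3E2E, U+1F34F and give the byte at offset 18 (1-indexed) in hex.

1-indexed offset 18 is 0-indexed offset 17.
U+26B71 → 4-byte form F0 A6 AD B1 at offsets 0–3.
U+E121 → 3-byte form EE 84 A1 at offsets 4–6.
U+CB68D → 4-byte form F3 8B 9A 8D at offsets 7–10.
U+20B5 → 3-byte form E2 82 B5 at offsets 11–13.
U+3E2E → 3-byte form E3 B8 AE at offsets 14–16.
U+1F34F → 4-byte form F0 9F 8D 8F at offsets 17–20.
Offset 17 falls in char 6's range; it's byte 1 of F0 9F 8D 8F = 0xF0.

0xF0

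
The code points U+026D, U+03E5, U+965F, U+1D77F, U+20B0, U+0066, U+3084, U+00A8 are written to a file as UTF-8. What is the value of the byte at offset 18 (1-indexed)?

1-indexed offset 18 is 0-indexed offset 17.
U+026D → 2-byte form C9 AD at offsets 0–1.
U+03E5 → 2-byte form CF A5 at offsets 2–3.
U+965F → 3-byte form E9 99 9F at offsets 4–6.
U+1D77F → 4-byte form F0 9D 9D BF at offsets 7–10.
U+20B0 → 3-byte form E2 82 B0 at offsets 11–13.
U+0066 → 1-byte form 66 at offsets 14–14.
U+3084 → 3-byte form E3 82 84 at offsets 15–17.
Offset 17 falls in char 7's range; it's byte 3 of E3 82 84 = 0x84.

0x84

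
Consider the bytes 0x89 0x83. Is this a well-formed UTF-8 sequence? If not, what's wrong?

Byte 0x89 = 10001001 has the form 10xxxxxx — a continuation byte — but there is no preceding leading byte.

invalid (continuation byte with no leading byte)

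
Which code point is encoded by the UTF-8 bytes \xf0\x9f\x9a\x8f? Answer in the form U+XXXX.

Leading byte 0xF0 = 11110000 matches 11110xxx → 4-byte sequence.
Byte 1: 0xF0 = 11110000, payload 000 (3 bits).
Byte 2: 0x9F = 10011111 (10xxxxxx ✓), payload 011111.
Byte 3: 0x9A = 10011010 (10xxxxxx ✓), payload 011010.
Byte 4: 0x8F = 10001111 (10xxxxxx ✓), payload 001111.
Concatenate: 000011111011010001111 = 0x1F68F (21 bits → U+1F68F).

U+1F68F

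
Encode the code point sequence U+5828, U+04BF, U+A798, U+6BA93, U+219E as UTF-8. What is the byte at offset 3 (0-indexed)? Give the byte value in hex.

0xD2

U+5828 → 3-byte form E5 A0 A8 at offsets 0–2.
U+04BF → 2-byte form D2 BF at offsets 3–4.
Offset 3 falls in char 2's range; it's byte 1 of D2 BF = 0xD2.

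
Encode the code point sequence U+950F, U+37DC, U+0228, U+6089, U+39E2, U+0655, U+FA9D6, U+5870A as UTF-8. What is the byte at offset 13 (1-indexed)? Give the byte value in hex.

1-indexed offset 13 is 0-indexed offset 12.
U+950F → 3-byte form E9 94 8F at offsets 0–2.
U+37DC → 3-byte form E3 9F 9C at offsets 3–5.
U+0228 → 2-byte form C8 A8 at offsets 6–7.
U+6089 → 3-byte form E6 82 89 at offsets 8–10.
U+39E2 → 3-byte form E3 A7 A2 at offsets 11–13.
Offset 12 falls in char 5's range; it's byte 2 of E3 A7 A2 = 0xA7.

0xA7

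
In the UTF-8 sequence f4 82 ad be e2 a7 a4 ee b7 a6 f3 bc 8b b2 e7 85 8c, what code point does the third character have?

U+EDE6

Offset 0: leading byte 0xF4 = 11110100 → 4-byte char #1 = F4 82 AD BE.
Offset 4: leading byte 0xE2 = 11100010 → 3-byte char #2 = E2 A7 A4.
Offset 7: leading byte 0xEE = 11101110 → 3-byte char #3 = EE B7 A6.
Leading byte 0xEE = 11101110 matches 1110xxxx → 3-byte sequence.
Byte 1: 0xEE = 11101110, payload 1110 (4 bits).
Byte 2: 0xB7 = 10110111 (10xxxxxx ✓), payload 110111.
Byte 3: 0xA6 = 10100110 (10xxxxxx ✓), payload 100110.
Concatenate: 1110110111100110 = 0xEDE6 (16 bits → U+EDE6).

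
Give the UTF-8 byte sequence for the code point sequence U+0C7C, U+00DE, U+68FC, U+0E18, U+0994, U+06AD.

U+0C7C: 3-byte form → E0 B1 BC.
U+00DE: 2-byte form → C3 9E.
U+68FC: 3-byte form → E6 A3 BC.
U+0E18: 3-byte form → E0 B8 98.
U+0994: 3-byte form → E0 A6 94.
U+06AD: 2-byte form → DA AD.
Concatenated (16 bytes): E0 B1 BC C3 9E E6 A3 BC E0 B8 98 E0 A6 94 DA AD.

E0 B1 BC C3 9E E6 A3 BC E0 B8 98 E0 A6 94 DA AD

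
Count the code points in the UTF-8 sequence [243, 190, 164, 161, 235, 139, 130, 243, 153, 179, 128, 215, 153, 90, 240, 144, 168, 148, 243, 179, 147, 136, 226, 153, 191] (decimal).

Byte at offset 0: 0xF3 = 11110011 → 4-byte char (#1). Advance 4.
Byte at offset 4: 0xEB = 11101011 → 3-byte char (#2). Advance 3.
Byte at offset 7: 0xF3 = 11110011 → 4-byte char (#3). Advance 4.
Byte at offset 11: 0xD7 = 11010111 → 2-byte char (#4). Advance 2.
Byte at offset 13: 0x5A = 01011010 → 1-byte char (#5). Advance 1.
Byte at offset 14: 0xF0 = 11110000 → 4-byte char (#6). Advance 4.
Byte at offset 18: 0xF3 = 11110011 → 4-byte char (#7). Advance 4.
Byte at offset 22: 0xE2 = 11100010 → 3-byte char (#8). Advance 3.
Reached end at offset 25 after 8 code points.

8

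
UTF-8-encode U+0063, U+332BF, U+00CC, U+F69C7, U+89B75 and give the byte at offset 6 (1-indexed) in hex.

0xC3

1-indexed offset 6 is 0-indexed offset 5.
U+0063 → 1-byte form 63 at offsets 0–0.
U+332BF → 4-byte form F0 B3 8A BF at offsets 1–4.
U+00CC → 2-byte form C3 8C at offsets 5–6.
Offset 5 falls in char 3's range; it's byte 1 of C3 8C = 0xC3.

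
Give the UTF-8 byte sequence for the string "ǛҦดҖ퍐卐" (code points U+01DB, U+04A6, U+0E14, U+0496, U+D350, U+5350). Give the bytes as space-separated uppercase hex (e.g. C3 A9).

C7 9B D2 A6 E0 B8 94 D2 96 ED 8D 90 E5 8D 90

U+01DB: 2-byte form → C7 9B.
U+04A6: 2-byte form → D2 A6.
U+0E14: 3-byte form → E0 B8 94.
U+0496: 2-byte form → D2 96.
U+D350: 3-byte form → ED 8D 90.
U+5350: 3-byte form → E5 8D 90.
Concatenated (15 bytes): C7 9B D2 A6 E0 B8 94 D2 96 ED 8D 90 E5 8D 90.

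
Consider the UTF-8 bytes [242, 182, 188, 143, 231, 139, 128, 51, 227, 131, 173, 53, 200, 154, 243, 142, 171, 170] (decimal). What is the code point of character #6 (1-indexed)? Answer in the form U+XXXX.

U+021A

Offset 0: leading byte 0xF2 = 11110010 → 4-byte char #1 = F2 B6 BC 8F.
Offset 4: leading byte 0xE7 = 11100111 → 3-byte char #2 = E7 8B 80.
Offset 7: leading byte 0x33 = 00110011 → 1-byte char #3 = 33.
Offset 8: leading byte 0xE3 = 11100011 → 3-byte char #4 = E3 83 AD.
Offset 11: leading byte 0x35 = 00110101 → 1-byte char #5 = 35.
Offset 12: leading byte 0xC8 = 11001000 → 2-byte char #6 = C8 9A.
Leading byte 0xC8 = 11001000 matches 110xxxxx → 2-byte sequence.
Byte 1: 0xC8 = 11001000, payload 01000 (5 bits).
Byte 2: 0x9A = 10011010 (10xxxxxx ✓), payload 011010.
Concatenate: 01000011010 = 0x21A (11 bits → U+021A).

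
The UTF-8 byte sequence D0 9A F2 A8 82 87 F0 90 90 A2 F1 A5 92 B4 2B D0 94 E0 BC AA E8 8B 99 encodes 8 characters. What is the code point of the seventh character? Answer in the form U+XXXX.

Offset 0: leading byte 0xD0 = 11010000 → 2-byte char #1 = D0 9A.
Offset 2: leading byte 0xF2 = 11110010 → 4-byte char #2 = F2 A8 82 87.
Offset 6: leading byte 0xF0 = 11110000 → 4-byte char #3 = F0 90 90 A2.
Offset 10: leading byte 0xF1 = 11110001 → 4-byte char #4 = F1 A5 92 B4.
Offset 14: leading byte 0x2B = 00101011 → 1-byte char #5 = 2B.
Offset 15: leading byte 0xD0 = 11010000 → 2-byte char #6 = D0 94.
Offset 17: leading byte 0xE0 = 11100000 → 3-byte char #7 = E0 BC AA.
Leading byte 0xE0 = 11100000 matches 1110xxxx → 3-byte sequence.
Byte 1: 0xE0 = 11100000, payload 0000 (4 bits).
Byte 2: 0xBC = 10111100 (10xxxxxx ✓), payload 111100.
Byte 3: 0xAA = 10101010 (10xxxxxx ✓), payload 101010.
Concatenate: 0000111100101010 = 0xF2A (16 bits → U+0F2A).

U+0F2A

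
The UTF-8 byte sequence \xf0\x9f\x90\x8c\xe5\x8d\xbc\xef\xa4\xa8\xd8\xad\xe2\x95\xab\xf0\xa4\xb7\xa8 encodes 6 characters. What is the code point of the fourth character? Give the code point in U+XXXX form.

U+062D

Offset 0: leading byte 0xF0 = 11110000 → 4-byte char #1 = F0 9F 90 8C.
Offset 4: leading byte 0xE5 = 11100101 → 3-byte char #2 = E5 8D BC.
Offset 7: leading byte 0xEF = 11101111 → 3-byte char #3 = EF A4 A8.
Offset 10: leading byte 0xD8 = 11011000 → 2-byte char #4 = D8 AD.
Leading byte 0xD8 = 11011000 matches 110xxxxx → 2-byte sequence.
Byte 1: 0xD8 = 11011000, payload 11000 (5 bits).
Byte 2: 0xAD = 10101101 (10xxxxxx ✓), payload 101101.
Concatenate: 11000101101 = 0x62D (11 bits → U+062D).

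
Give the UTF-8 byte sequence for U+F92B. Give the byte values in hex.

U+F92B = 0xF92B = 63787 decimal. In range U+0800–U+FFFF → 3-byte form: 1110xxxx 10xxxxxx 10xxxxxx.
Binary (16 bits): 1111100100101011.
Split 4+6+6: 1111 | 100100 | 101011.
Byte 1: 11101111 = 0xEF.
Byte 2: 10100100 = 0xA4.
Byte 3: 10101011 = 0xAB.

EF A4 AB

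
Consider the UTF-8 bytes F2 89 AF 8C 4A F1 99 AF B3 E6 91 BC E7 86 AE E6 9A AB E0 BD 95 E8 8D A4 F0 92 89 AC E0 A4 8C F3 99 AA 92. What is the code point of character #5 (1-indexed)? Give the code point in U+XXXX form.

U+71AE

Offset 0: leading byte 0xF2 = 11110010 → 4-byte char #1 = F2 89 AF 8C.
Offset 4: leading byte 0x4A = 01001010 → 1-byte char #2 = 4A.
Offset 5: leading byte 0xF1 = 11110001 → 4-byte char #3 = F1 99 AF B3.
Offset 9: leading byte 0xE6 = 11100110 → 3-byte char #4 = E6 91 BC.
Offset 12: leading byte 0xE7 = 11100111 → 3-byte char #5 = E7 86 AE.
Leading byte 0xE7 = 11100111 matches 1110xxxx → 3-byte sequence.
Byte 1: 0xE7 = 11100111, payload 0111 (4 bits).
Byte 2: 0x86 = 10000110 (10xxxxxx ✓), payload 000110.
Byte 3: 0xAE = 10101110 (10xxxxxx ✓), payload 101110.
Concatenate: 0111000110101110 = 0x71AE (16 bits → U+71AE).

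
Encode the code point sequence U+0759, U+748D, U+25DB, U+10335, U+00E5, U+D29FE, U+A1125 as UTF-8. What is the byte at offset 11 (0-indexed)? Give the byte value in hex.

0xB5

U+0759 → 2-byte form DD 99 at offsets 0–1.
U+748D → 3-byte form E7 92 8D at offsets 2–4.
U+25DB → 3-byte form E2 97 9B at offsets 5–7.
U+10335 → 4-byte form F0 90 8C B5 at offsets 8–11.
Offset 11 falls in char 4's range; it's byte 4 of F0 90 8C B5 = 0xB5.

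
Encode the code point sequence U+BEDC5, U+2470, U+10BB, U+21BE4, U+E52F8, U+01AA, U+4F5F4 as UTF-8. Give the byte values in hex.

U+BEDC5: 4-byte form → F2 BE B7 85.
U+2470: 3-byte form → E2 91 B0.
U+10BB: 3-byte form → E1 82 BB.
U+21BE4: 4-byte form → F0 A1 AF A4.
U+E52F8: 4-byte form → F3 A5 8B B8.
U+01AA: 2-byte form → C6 AA.
U+4F5F4: 4-byte form → F1 8F 97 B4.
Concatenated (24 bytes): F2 BE B7 85 E2 91 B0 E1 82 BB F0 A1 AF A4 F3 A5 8B B8 C6 AA F1 8F 97 B4.

F2 BE B7 85 E2 91 B0 E1 82 BB F0 A1 AF A4 F3 A5 8B B8 C6 AA F1 8F 97 B4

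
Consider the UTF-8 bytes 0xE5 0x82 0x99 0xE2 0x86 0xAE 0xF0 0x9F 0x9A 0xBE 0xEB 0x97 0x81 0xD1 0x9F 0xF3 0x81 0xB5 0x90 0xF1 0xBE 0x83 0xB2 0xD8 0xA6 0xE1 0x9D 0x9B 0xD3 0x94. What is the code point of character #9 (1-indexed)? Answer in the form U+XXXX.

Offset 0: leading byte 0xE5 = 11100101 → 3-byte char #1 = E5 82 99.
Offset 3: leading byte 0xE2 = 11100010 → 3-byte char #2 = E2 86 AE.
Offset 6: leading byte 0xF0 = 11110000 → 4-byte char #3 = F0 9F 9A BE.
Offset 10: leading byte 0xEB = 11101011 → 3-byte char #4 = EB 97 81.
Offset 13: leading byte 0xD1 = 11010001 → 2-byte char #5 = D1 9F.
Offset 15: leading byte 0xF3 = 11110011 → 4-byte char #6 = F3 81 B5 90.
Offset 19: leading byte 0xF1 = 11110001 → 4-byte char #7 = F1 BE 83 B2.
Offset 23: leading byte 0xD8 = 11011000 → 2-byte char #8 = D8 A6.
Offset 25: leading byte 0xE1 = 11100001 → 3-byte char #9 = E1 9D 9B.
Leading byte 0xE1 = 11100001 matches 1110xxxx → 3-byte sequence.
Byte 1: 0xE1 = 11100001, payload 0001 (4 bits).
Byte 2: 0x9D = 10011101 (10xxxxxx ✓), payload 011101.
Byte 3: 0x9B = 10011011 (10xxxxxx ✓), payload 011011.
Concatenate: 0001011101011011 = 0x175B (16 bits → U+175B).

U+175B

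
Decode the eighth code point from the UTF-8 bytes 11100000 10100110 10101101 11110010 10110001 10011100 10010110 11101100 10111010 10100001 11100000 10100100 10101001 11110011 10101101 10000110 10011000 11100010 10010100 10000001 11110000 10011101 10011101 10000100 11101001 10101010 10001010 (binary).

U+9A8A

Offset 0: leading byte 0xE0 = 11100000 → 3-byte char #1 = E0 A6 AD.
Offset 3: leading byte 0xF2 = 11110010 → 4-byte char #2 = F2 B1 9C 96.
Offset 7: leading byte 0xEC = 11101100 → 3-byte char #3 = EC BA A1.
Offset 10: leading byte 0xE0 = 11100000 → 3-byte char #4 = E0 A4 A9.
Offset 13: leading byte 0xF3 = 11110011 → 4-byte char #5 = F3 AD 86 98.
Offset 17: leading byte 0xE2 = 11100010 → 3-byte char #6 = E2 94 81.
Offset 20: leading byte 0xF0 = 11110000 → 4-byte char #7 = F0 9D 9D 84.
Offset 24: leading byte 0xE9 = 11101001 → 3-byte char #8 = E9 AA 8A.
Leading byte 0xE9 = 11101001 matches 1110xxxx → 3-byte sequence.
Byte 1: 0xE9 = 11101001, payload 1001 (4 bits).
Byte 2: 0xAA = 10101010 (10xxxxxx ✓), payload 101010.
Byte 3: 0x8A = 10001010 (10xxxxxx ✓), payload 001010.
Concatenate: 1001101010001010 = 0x9A8A (16 bits → U+9A8A).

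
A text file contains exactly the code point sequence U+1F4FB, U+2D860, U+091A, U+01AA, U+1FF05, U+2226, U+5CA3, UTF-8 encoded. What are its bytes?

U+1F4FB: 4-byte form → F0 9F 93 BB.
U+2D860: 4-byte form → F0 AD A1 A0.
U+091A: 3-byte form → E0 A4 9A.
U+01AA: 2-byte form → C6 AA.
U+1FF05: 4-byte form → F0 9F BC 85.
U+2226: 3-byte form → E2 88 A6.
U+5CA3: 3-byte form → E5 B2 A3.
Concatenated (23 bytes): F0 9F 93 BB F0 AD A1 A0 E0 A4 9A C6 AA F0 9F BC 85 E2 88 A6 E5 B2 A3.

F0 9F 93 BB F0 AD A1 A0 E0 A4 9A C6 AA F0 9F BC 85 E2 88 A6 E5 B2 A3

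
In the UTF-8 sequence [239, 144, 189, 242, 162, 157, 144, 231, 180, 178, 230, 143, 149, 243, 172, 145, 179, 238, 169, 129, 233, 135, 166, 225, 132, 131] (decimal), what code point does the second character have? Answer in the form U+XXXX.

Offset 0: leading byte 0xEF = 11101111 → 3-byte char #1 = EF 90 BD.
Offset 3: leading byte 0xF2 = 11110010 → 4-byte char #2 = F2 A2 9D 90.
Leading byte 0xF2 = 11110010 matches 11110xxx → 4-byte sequence.
Byte 1: 0xF2 = 11110010, payload 010 (3 bits).
Byte 2: 0xA2 = 10100010 (10xxxxxx ✓), payload 100010.
Byte 3: 0x9D = 10011101 (10xxxxxx ✓), payload 011101.
Byte 4: 0x90 = 10010000 (10xxxxxx ✓), payload 010000.
Concatenate: 010100010011101010000 = 0xA2750 (21 bits → U+A2750).

U+A2750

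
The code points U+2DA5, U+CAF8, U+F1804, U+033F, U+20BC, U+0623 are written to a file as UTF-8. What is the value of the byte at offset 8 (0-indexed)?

0xA0

U+2DA5 → 3-byte form E2 B6 A5 at offsets 0–2.
U+CAF8 → 3-byte form EC AB B8 at offsets 3–5.
U+F1804 → 4-byte form F3 B1 A0 84 at offsets 6–9.
Offset 8 falls in char 3's range; it's byte 3 of F3 B1 A0 84 = 0xA0.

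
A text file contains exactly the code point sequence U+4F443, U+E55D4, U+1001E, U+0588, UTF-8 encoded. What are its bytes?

F1 8F 91 83 F3 A5 97 94 F0 90 80 9E D6 88

U+4F443: 4-byte form → F1 8F 91 83.
U+E55D4: 4-byte form → F3 A5 97 94.
U+1001E: 4-byte form → F0 90 80 9E.
U+0588: 2-byte form → D6 88.
Concatenated (14 bytes): F1 8F 91 83 F3 A5 97 94 F0 90 80 9E D6 88.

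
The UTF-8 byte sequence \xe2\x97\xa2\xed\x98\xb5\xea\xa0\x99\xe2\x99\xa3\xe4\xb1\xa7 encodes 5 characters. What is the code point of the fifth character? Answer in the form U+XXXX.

U+4C67

Offset 0: leading byte 0xE2 = 11100010 → 3-byte char #1 = E2 97 A2.
Offset 3: leading byte 0xED = 11101101 → 3-byte char #2 = ED 98 B5.
Offset 6: leading byte 0xEA = 11101010 → 3-byte char #3 = EA A0 99.
Offset 9: leading byte 0xE2 = 11100010 → 3-byte char #4 = E2 99 A3.
Offset 12: leading byte 0xE4 = 11100100 → 3-byte char #5 = E4 B1 A7.
Leading byte 0xE4 = 11100100 matches 1110xxxx → 3-byte sequence.
Byte 1: 0xE4 = 11100100, payload 0100 (4 bits).
Byte 2: 0xB1 = 10110001 (10xxxxxx ✓), payload 110001.
Byte 3: 0xA7 = 10100111 (10xxxxxx ✓), payload 100111.
Concatenate: 0100110001100111 = 0x4C67 (16 bits → U+4C67).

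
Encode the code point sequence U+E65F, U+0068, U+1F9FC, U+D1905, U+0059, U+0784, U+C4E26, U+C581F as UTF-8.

U+E65F: 3-byte form → EE 99 9F.
U+0068: 1-byte form → 68.
U+1F9FC: 4-byte form → F0 9F A7 BC.
U+D1905: 4-byte form → F3 91 A4 85.
U+0059: 1-byte form → 59.
U+0784: 2-byte form → DE 84.
U+C4E26: 4-byte form → F3 84 B8 A6.
U+C581F: 4-byte form → F3 85 A0 9F.
Concatenated (23 bytes): EE 99 9F 68 F0 9F A7 BC F3 91 A4 85 59 DE 84 F3 84 B8 A6 F3 85 A0 9F.

EE 99 9F 68 F0 9F A7 BC F3 91 A4 85 59 DE 84 F3 84 B8 A6 F3 85 A0 9F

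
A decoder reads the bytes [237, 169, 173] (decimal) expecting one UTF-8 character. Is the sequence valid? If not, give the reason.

Structurally a 3-byte sequence; payload = 0xDA6D.
But 0xDA6D is in U+D800–U+DFFF, the surrogate range. Surrogates are not Unicode scalar values and are forbidden in UTF-8.

invalid (encodes a surrogate (U+D800–U+DFFF))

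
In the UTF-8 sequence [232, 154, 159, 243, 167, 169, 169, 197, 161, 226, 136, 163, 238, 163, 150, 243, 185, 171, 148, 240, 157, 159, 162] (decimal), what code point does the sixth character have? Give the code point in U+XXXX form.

Offset 0: leading byte 0xE8 = 11101000 → 3-byte char #1 = E8 9A 9F.
Offset 3: leading byte 0xF3 = 11110011 → 4-byte char #2 = F3 A7 A9 A9.
Offset 7: leading byte 0xC5 = 11000101 → 2-byte char #3 = C5 A1.
Offset 9: leading byte 0xE2 = 11100010 → 3-byte char #4 = E2 88 A3.
Offset 12: leading byte 0xEE = 11101110 → 3-byte char #5 = EE A3 96.
Offset 15: leading byte 0xF3 = 11110011 → 4-byte char #6 = F3 B9 AB 94.
Leading byte 0xF3 = 11110011 matches 11110xxx → 4-byte sequence.
Byte 1: 0xF3 = 11110011, payload 011 (3 bits).
Byte 2: 0xB9 = 10111001 (10xxxxxx ✓), payload 111001.
Byte 3: 0xAB = 10101011 (10xxxxxx ✓), payload 101011.
Byte 4: 0x94 = 10010100 (10xxxxxx ✓), payload 010100.
Concatenate: 011111001101011010100 = 0xF9AD4 (21 bits → U+F9AD4).

U+F9AD4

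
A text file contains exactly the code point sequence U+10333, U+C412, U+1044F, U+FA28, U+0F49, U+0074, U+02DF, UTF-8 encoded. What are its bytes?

F0 90 8C B3 EC 90 92 F0 90 91 8F EF A8 A8 E0 BD 89 74 CB 9F

U+10333: 4-byte form → F0 90 8C B3.
U+C412: 3-byte form → EC 90 92.
U+1044F: 4-byte form → F0 90 91 8F.
U+FA28: 3-byte form → EF A8 A8.
U+0F49: 3-byte form → E0 BD 89.
U+0074: 1-byte form → 74.
U+02DF: 2-byte form → CB 9F.
Concatenated (20 bytes): F0 90 8C B3 EC 90 92 F0 90 91 8F EF A8 A8 E0 BD 89 74 CB 9F.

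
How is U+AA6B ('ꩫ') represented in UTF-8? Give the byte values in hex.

U+AA6B = 0xAA6B = 43627 decimal. In range U+0800–U+FFFF → 3-byte form: 1110xxxx 10xxxxxx 10xxxxxx.
Binary (16 bits): 1010101001101011.
Split 4+6+6: 1010 | 101001 | 101011.
Byte 1: 11101010 = 0xEA.
Byte 2: 10101001 = 0xA9.
Byte 3: 10101011 = 0xAB.

EA A9 AB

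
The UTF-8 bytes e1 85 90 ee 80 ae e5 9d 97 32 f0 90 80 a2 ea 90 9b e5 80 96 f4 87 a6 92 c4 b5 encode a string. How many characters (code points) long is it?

9

Byte at offset 0: 0xE1 = 11100001 → 3-byte char (#1). Advance 3.
Byte at offset 3: 0xEE = 11101110 → 3-byte char (#2). Advance 3.
Byte at offset 6: 0xE5 = 11100101 → 3-byte char (#3). Advance 3.
Byte at offset 9: 0x32 = 00110010 → 1-byte char (#4). Advance 1.
Byte at offset 10: 0xF0 = 11110000 → 4-byte char (#5). Advance 4.
Byte at offset 14: 0xEA = 11101010 → 3-byte char (#6). Advance 3.
Byte at offset 17: 0xE5 = 11100101 → 3-byte char (#7). Advance 3.
Byte at offset 20: 0xF4 = 11110100 → 4-byte char (#8). Advance 4.
Byte at offset 24: 0xC4 = 11000100 → 2-byte char (#9). Advance 2.
Reached end at offset 26 after 9 code points.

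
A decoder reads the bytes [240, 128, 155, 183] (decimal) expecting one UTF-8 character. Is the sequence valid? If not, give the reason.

Leading byte 0xF0 = 11110000 → 4-byte form.
Continuation bytes all match 10xxxxxx. Payload decodes to 0x6F7.
But 0x6F7 < 0x10000, the minimum for a 4-byte sequence — this is an overlong encoding.

invalid (overlong encoding)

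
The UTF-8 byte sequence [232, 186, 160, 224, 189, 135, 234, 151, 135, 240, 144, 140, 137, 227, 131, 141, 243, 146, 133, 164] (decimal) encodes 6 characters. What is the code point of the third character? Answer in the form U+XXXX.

Offset 0: leading byte 0xE8 = 11101000 → 3-byte char #1 = E8 BA A0.
Offset 3: leading byte 0xE0 = 11100000 → 3-byte char #2 = E0 BD 87.
Offset 6: leading byte 0xEA = 11101010 → 3-byte char #3 = EA 97 87.
Leading byte 0xEA = 11101010 matches 1110xxxx → 3-byte sequence.
Byte 1: 0xEA = 11101010, payload 1010 (4 bits).
Byte 2: 0x97 = 10010111 (10xxxxxx ✓), payload 010111.
Byte 3: 0x87 = 10000111 (10xxxxxx ✓), payload 000111.
Concatenate: 1010010111000111 = 0xA5C7 (16 bits → U+A5C7).

U+A5C7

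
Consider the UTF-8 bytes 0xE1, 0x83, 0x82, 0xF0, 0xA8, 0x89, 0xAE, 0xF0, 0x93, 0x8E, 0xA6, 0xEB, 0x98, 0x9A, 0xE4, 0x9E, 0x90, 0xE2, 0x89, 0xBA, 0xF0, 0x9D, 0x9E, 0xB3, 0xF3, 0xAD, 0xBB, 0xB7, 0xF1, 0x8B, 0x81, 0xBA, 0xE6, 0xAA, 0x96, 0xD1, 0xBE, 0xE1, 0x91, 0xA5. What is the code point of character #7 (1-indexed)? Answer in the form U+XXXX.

Offset 0: leading byte 0xE1 = 11100001 → 3-byte char #1 = E1 83 82.
Offset 3: leading byte 0xF0 = 11110000 → 4-byte char #2 = F0 A8 89 AE.
Offset 7: leading byte 0xF0 = 11110000 → 4-byte char #3 = F0 93 8E A6.
Offset 11: leading byte 0xEB = 11101011 → 3-byte char #4 = EB 98 9A.
Offset 14: leading byte 0xE4 = 11100100 → 3-byte char #5 = E4 9E 90.
Offset 17: leading byte 0xE2 = 11100010 → 3-byte char #6 = E2 89 BA.
Offset 20: leading byte 0xF0 = 11110000 → 4-byte char #7 = F0 9D 9E B3.
Leading byte 0xF0 = 11110000 matches 11110xxx → 4-byte sequence.
Byte 1: 0xF0 = 11110000, payload 000 (3 bits).
Byte 2: 0x9D = 10011101 (10xxxxxx ✓), payload 011101.
Byte 3: 0x9E = 10011110 (10xxxxxx ✓), payload 011110.
Byte 4: 0xB3 = 10110011 (10xxxxxx ✓), payload 110011.
Concatenate: 000011101011110110011 = 0x1D7B3 (21 bits → U+1D7B3).

U+1D7B3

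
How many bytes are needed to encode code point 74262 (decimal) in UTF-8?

U+12216 = 0x12216. UTF-8 uses 1 byte below 0x80, 2 below 0x800, 3 below 0x10000, 4 up to 0x10FFFF. 0x12216 is in U+10000–U+10FFFF → 4 bytes.

4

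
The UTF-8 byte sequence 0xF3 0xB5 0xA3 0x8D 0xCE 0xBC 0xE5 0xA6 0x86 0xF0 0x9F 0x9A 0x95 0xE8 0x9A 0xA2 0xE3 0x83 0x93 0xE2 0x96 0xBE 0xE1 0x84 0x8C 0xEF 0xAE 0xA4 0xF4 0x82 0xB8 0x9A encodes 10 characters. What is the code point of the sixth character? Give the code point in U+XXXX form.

Offset 0: leading byte 0xF3 = 11110011 → 4-byte char #1 = F3 B5 A3 8D.
Offset 4: leading byte 0xCE = 11001110 → 2-byte char #2 = CE BC.
Offset 6: leading byte 0xE5 = 11100101 → 3-byte char #3 = E5 A6 86.
Offset 9: leading byte 0xF0 = 11110000 → 4-byte char #4 = F0 9F 9A 95.
Offset 13: leading byte 0xE8 = 11101000 → 3-byte char #5 = E8 9A A2.
Offset 16: leading byte 0xE3 = 11100011 → 3-byte char #6 = E3 83 93.
Leading byte 0xE3 = 11100011 matches 1110xxxx → 3-byte sequence.
Byte 1: 0xE3 = 11100011, payload 0011 (4 bits).
Byte 2: 0x83 = 10000011 (10xxxxxx ✓), payload 000011.
Byte 3: 0x93 = 10010011 (10xxxxxx ✓), payload 010011.
Concatenate: 0011000011010011 = 0x30D3 (16 bits → U+30D3).

U+30D3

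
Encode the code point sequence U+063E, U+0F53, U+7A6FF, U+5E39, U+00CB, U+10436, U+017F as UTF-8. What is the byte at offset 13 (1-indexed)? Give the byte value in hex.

1-indexed offset 13 is 0-indexed offset 12.
U+063E → 2-byte form D8 BE at offsets 0–1.
U+0F53 → 3-byte form E0 BD 93 at offsets 2–4.
U+7A6FF → 4-byte form F1 BA 9B BF at offsets 5–8.
U+5E39 → 3-byte form E5 B8 B9 at offsets 9–11.
U+00CB → 2-byte form C3 8B at offsets 12–13.
Offset 12 falls in char 5's range; it's byte 1 of C3 8B = 0xC3.

0xC3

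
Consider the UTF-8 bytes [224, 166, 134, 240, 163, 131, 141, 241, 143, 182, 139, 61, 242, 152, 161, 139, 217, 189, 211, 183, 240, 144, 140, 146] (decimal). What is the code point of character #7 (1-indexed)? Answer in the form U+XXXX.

U+04F7

Offset 0: leading byte 0xE0 = 11100000 → 3-byte char #1 = E0 A6 86.
Offset 3: leading byte 0xF0 = 11110000 → 4-byte char #2 = F0 A3 83 8D.
Offset 7: leading byte 0xF1 = 11110001 → 4-byte char #3 = F1 8F B6 8B.
Offset 11: leading byte 0x3D = 00111101 → 1-byte char #4 = 3D.
Offset 12: leading byte 0xF2 = 11110010 → 4-byte char #5 = F2 98 A1 8B.
Offset 16: leading byte 0xD9 = 11011001 → 2-byte char #6 = D9 BD.
Offset 18: leading byte 0xD3 = 11010011 → 2-byte char #7 = D3 B7.
Leading byte 0xD3 = 11010011 matches 110xxxxx → 2-byte sequence.
Byte 1: 0xD3 = 11010011, payload 10011 (5 bits).
Byte 2: 0xB7 = 10110111 (10xxxxxx ✓), payload 110111.
Concatenate: 10011110111 = 0x4F7 (11 bits → U+04F7).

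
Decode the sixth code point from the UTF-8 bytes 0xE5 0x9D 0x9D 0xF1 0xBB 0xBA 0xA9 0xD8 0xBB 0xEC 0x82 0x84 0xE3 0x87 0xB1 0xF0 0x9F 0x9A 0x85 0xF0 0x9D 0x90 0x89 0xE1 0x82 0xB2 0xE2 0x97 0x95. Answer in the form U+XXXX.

Offset 0: leading byte 0xE5 = 11100101 → 3-byte char #1 = E5 9D 9D.
Offset 3: leading byte 0xF1 = 11110001 → 4-byte char #2 = F1 BB BA A9.
Offset 7: leading byte 0xD8 = 11011000 → 2-byte char #3 = D8 BB.
Offset 9: leading byte 0xEC = 11101100 → 3-byte char #4 = EC 82 84.
Offset 12: leading byte 0xE3 = 11100011 → 3-byte char #5 = E3 87 B1.
Offset 15: leading byte 0xF0 = 11110000 → 4-byte char #6 = F0 9F 9A 85.
Leading byte 0xF0 = 11110000 matches 11110xxx → 4-byte sequence.
Byte 1: 0xF0 = 11110000, payload 000 (3 bits).
Byte 2: 0x9F = 10011111 (10xxxxxx ✓), payload 011111.
Byte 3: 0x9A = 10011010 (10xxxxxx ✓), payload 011010.
Byte 4: 0x85 = 10000101 (10xxxxxx ✓), payload 000101.
Concatenate: 000011111011010000101 = 0x1F685 (21 bits → U+1F685).

U+1F685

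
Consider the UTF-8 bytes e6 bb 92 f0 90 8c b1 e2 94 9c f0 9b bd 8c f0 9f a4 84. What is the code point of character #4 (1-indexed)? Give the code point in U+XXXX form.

U+1BF4C

Offset 0: leading byte 0xE6 = 11100110 → 3-byte char #1 = E6 BB 92.
Offset 3: leading byte 0xF0 = 11110000 → 4-byte char #2 = F0 90 8C B1.
Offset 7: leading byte 0xE2 = 11100010 → 3-byte char #3 = E2 94 9C.
Offset 10: leading byte 0xF0 = 11110000 → 4-byte char #4 = F0 9B BD 8C.
Leading byte 0xF0 = 11110000 matches 11110xxx → 4-byte sequence.
Byte 1: 0xF0 = 11110000, payload 000 (3 bits).
Byte 2: 0x9B = 10011011 (10xxxxxx ✓), payload 011011.
Byte 3: 0xBD = 10111101 (10xxxxxx ✓), payload 111101.
Byte 4: 0x8C = 10001100 (10xxxxxx ✓), payload 001100.
Concatenate: 000011011111101001100 = 0x1BF4C (21 bits → U+1BF4C).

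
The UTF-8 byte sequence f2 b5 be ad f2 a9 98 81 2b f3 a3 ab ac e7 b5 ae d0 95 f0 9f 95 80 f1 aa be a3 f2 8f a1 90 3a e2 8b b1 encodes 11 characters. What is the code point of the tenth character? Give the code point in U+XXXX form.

Offset 0: leading byte 0xF2 = 11110010 → 4-byte char #1 = F2 B5 BE AD.
Offset 4: leading byte 0xF2 = 11110010 → 4-byte char #2 = F2 A9 98 81.
Offset 8: leading byte 0x2B = 00101011 → 1-byte char #3 = 2B.
Offset 9: leading byte 0xF3 = 11110011 → 4-byte char #4 = F3 A3 AB AC.
Offset 13: leading byte 0xE7 = 11100111 → 3-byte char #5 = E7 B5 AE.
Offset 16: leading byte 0xD0 = 11010000 → 2-byte char #6 = D0 95.
Offset 18: leading byte 0xF0 = 11110000 → 4-byte char #7 = F0 9F 95 80.
Offset 22: leading byte 0xF1 = 11110001 → 4-byte char #8 = F1 AA BE A3.
Offset 26: leading byte 0xF2 = 11110010 → 4-byte char #9 = F2 8F A1 90.
Offset 30: leading byte 0x3A = 00111010 → 1-byte char #10 = 3A.
Leading byte 0x3A = 00111010 matches 0xxxxxxx → 1-byte sequence.
Byte 1: 0x3A = 00111010, payload 0111010 (7 bits).
Concatenate: 0111010 = 0x3A (7 bits → U+003A).

U+003A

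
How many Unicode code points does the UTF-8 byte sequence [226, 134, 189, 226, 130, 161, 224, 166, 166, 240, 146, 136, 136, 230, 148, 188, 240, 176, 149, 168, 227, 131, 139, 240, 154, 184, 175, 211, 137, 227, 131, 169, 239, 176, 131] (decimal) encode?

Byte at offset 0: 0xE2 = 11100010 → 3-byte char (#1). Advance 3.
Byte at offset 3: 0xE2 = 11100010 → 3-byte char (#2). Advance 3.
Byte at offset 6: 0xE0 = 11100000 → 3-byte char (#3). Advance 3.
Byte at offset 9: 0xF0 = 11110000 → 4-byte char (#4). Advance 4.
Byte at offset 13: 0xE6 = 11100110 → 3-byte char (#5). Advance 3.
Byte at offset 16: 0xF0 = 11110000 → 4-byte char (#6). Advance 4.
Byte at offset 20: 0xE3 = 11100011 → 3-byte char (#7). Advance 3.
Byte at offset 23: 0xF0 = 11110000 → 4-byte char (#8). Advance 4.
Byte at offset 27: 0xD3 = 11010011 → 2-byte char (#9). Advance 2.
Byte at offset 29: 0xE3 = 11100011 → 3-byte char (#10). Advance 3.
Byte at offset 32: 0xEF = 11101111 → 3-byte char (#11). Advance 3.
Reached end at offset 35 after 11 code points.

11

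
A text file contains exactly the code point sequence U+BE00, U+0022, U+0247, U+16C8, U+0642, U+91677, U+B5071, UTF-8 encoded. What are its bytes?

U+BE00: 3-byte form → EB B8 80.
U+0022: 1-byte form → 22.
U+0247: 2-byte form → C9 87.
U+16C8: 3-byte form → E1 9B 88.
U+0642: 2-byte form → D9 82.
U+91677: 4-byte form → F2 91 99 B7.
U+B5071: 4-byte form → F2 B5 81 B1.
Concatenated (19 bytes): EB B8 80 22 C9 87 E1 9B 88 D9 82 F2 91 99 B7 F2 B5 81 B1.

EB B8 80 22 C9 87 E1 9B 88 D9 82 F2 91 99 B7 F2 B5 81 B1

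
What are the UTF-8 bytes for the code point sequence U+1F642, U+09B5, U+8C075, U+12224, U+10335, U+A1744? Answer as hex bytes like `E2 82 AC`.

F0 9F 99 82 E0 A6 B5 F2 8C 81 B5 F0 92 88 A4 F0 90 8C B5 F2 A1 9D 84

U+1F642: 4-byte form → F0 9F 99 82.
U+09B5: 3-byte form → E0 A6 B5.
U+8C075: 4-byte form → F2 8C 81 B5.
U+12224: 4-byte form → F0 92 88 A4.
U+10335: 4-byte form → F0 90 8C B5.
U+A1744: 4-byte form → F2 A1 9D 84.
Concatenated (23 bytes): F0 9F 99 82 E0 A6 B5 F2 8C 81 B5 F0 92 88 A4 F0 90 8C B5 F2 A1 9D 84.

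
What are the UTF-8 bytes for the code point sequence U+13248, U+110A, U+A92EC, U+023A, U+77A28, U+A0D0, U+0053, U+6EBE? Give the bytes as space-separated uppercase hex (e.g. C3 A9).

F0 93 89 88 E1 84 8A F2 A9 8B AC C8 BA F1 B7 A8 A8 EA 83 90 53 E6 BA BE

U+13248: 4-byte form → F0 93 89 88.
U+110A: 3-byte form → E1 84 8A.
U+A92EC: 4-byte form → F2 A9 8B AC.
U+023A: 2-byte form → C8 BA.
U+77A28: 4-byte form → F1 B7 A8 A8.
U+A0D0: 3-byte form → EA 83 90.
U+0053: 1-byte form → 53.
U+6EBE: 3-byte form → E6 BA BE.
Concatenated (24 bytes): F0 93 89 88 E1 84 8A F2 A9 8B AC C8 BA F1 B7 A8 A8 EA 83 90 53 E6 BA BE.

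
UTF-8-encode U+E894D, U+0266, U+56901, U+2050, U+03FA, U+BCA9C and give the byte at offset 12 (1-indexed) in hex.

0x81

1-indexed offset 12 is 0-indexed offset 11.
U+E894D → 4-byte form F3 A8 A5 8D at offsets 0–3.
U+0266 → 2-byte form C9 A6 at offsets 4–5.
U+56901 → 4-byte form F1 96 A4 81 at offsets 6–9.
U+2050 → 3-byte form E2 81 90 at offsets 10–12.
Offset 11 falls in char 4's range; it's byte 2 of E2 81 90 = 0x81.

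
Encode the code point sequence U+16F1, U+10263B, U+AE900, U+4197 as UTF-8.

E1 9B B1 F4 82 98 BB F2 AE A4 80 E4 86 97

U+16F1: 3-byte form → E1 9B B1.
U+10263B: 4-byte form → F4 82 98 BB.
U+AE900: 4-byte form → F2 AE A4 80.
U+4197: 3-byte form → E4 86 97.
Concatenated (14 bytes): E1 9B B1 F4 82 98 BB F2 AE A4 80 E4 86 97.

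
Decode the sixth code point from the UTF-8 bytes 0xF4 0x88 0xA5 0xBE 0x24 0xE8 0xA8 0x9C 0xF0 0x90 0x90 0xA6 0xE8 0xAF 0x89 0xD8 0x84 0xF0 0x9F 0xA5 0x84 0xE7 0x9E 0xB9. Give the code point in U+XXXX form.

U+0604

Offset 0: leading byte 0xF4 = 11110100 → 4-byte char #1 = F4 88 A5 BE.
Offset 4: leading byte 0x24 = 00100100 → 1-byte char #2 = 24.
Offset 5: leading byte 0xE8 = 11101000 → 3-byte char #3 = E8 A8 9C.
Offset 8: leading byte 0xF0 = 11110000 → 4-byte char #4 = F0 90 90 A6.
Offset 12: leading byte 0xE8 = 11101000 → 3-byte char #5 = E8 AF 89.
Offset 15: leading byte 0xD8 = 11011000 → 2-byte char #6 = D8 84.
Leading byte 0xD8 = 11011000 matches 110xxxxx → 2-byte sequence.
Byte 1: 0xD8 = 11011000, payload 11000 (5 bits).
Byte 2: 0x84 = 10000100 (10xxxxxx ✓), payload 000100.
Concatenate: 11000000100 = 0x604 (11 bits → U+0604).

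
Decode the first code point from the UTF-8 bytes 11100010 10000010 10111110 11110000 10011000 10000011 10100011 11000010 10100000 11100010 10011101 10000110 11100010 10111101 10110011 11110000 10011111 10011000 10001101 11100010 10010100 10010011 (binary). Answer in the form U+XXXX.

Offset 0: leading byte 0xE2 = 11100010 → 3-byte char #1 = E2 82 BE.
Leading byte 0xE2 = 11100010 matches 1110xxxx → 3-byte sequence.
Byte 1: 0xE2 = 11100010, payload 0010 (4 bits).
Byte 2: 0x82 = 10000010 (10xxxxxx ✓), payload 000010.
Byte 3: 0xBE = 10111110 (10xxxxxx ✓), payload 111110.
Concatenate: 0010000010111110 = 0x20BE (16 bits → U+20BE).

U+20BE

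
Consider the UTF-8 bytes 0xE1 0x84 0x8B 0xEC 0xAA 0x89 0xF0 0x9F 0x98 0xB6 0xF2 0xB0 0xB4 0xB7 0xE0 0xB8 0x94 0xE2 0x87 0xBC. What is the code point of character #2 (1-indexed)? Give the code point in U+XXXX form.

Offset 0: leading byte 0xE1 = 11100001 → 3-byte char #1 = E1 84 8B.
Offset 3: leading byte 0xEC = 11101100 → 3-byte char #2 = EC AA 89.
Leading byte 0xEC = 11101100 matches 1110xxxx → 3-byte sequence.
Byte 1: 0xEC = 11101100, payload 1100 (4 bits).
Byte 2: 0xAA = 10101010 (10xxxxxx ✓), payload 101010.
Byte 3: 0x89 = 10001001 (10xxxxxx ✓), payload 001001.
Concatenate: 1100101010001001 = 0xCA89 (16 bits → U+CA89).

U+CA89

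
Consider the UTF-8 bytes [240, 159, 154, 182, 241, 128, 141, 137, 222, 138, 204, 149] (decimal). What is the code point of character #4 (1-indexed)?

U+0315

Offset 0: leading byte 0xF0 = 11110000 → 4-byte char #1 = F0 9F 9A B6.
Offset 4: leading byte 0xF1 = 11110001 → 4-byte char #2 = F1 80 8D 89.
Offset 8: leading byte 0xDE = 11011110 → 2-byte char #3 = DE 8A.
Offset 10: leading byte 0xCC = 11001100 → 2-byte char #4 = CC 95.
Leading byte 0xCC = 11001100 matches 110xxxxx → 2-byte sequence.
Byte 1: 0xCC = 11001100, payload 01100 (5 bits).
Byte 2: 0x95 = 10010101 (10xxxxxx ✓), payload 010101.
Concatenate: 01100010101 = 0x315 (11 bits → U+0315).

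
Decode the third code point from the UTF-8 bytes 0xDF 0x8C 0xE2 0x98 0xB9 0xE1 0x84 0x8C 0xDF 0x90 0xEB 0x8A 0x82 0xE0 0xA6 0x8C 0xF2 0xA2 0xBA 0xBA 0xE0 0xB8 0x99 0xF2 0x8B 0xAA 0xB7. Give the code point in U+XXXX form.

U+110C

Offset 0: leading byte 0xDF = 11011111 → 2-byte char #1 = DF 8C.
Offset 2: leading byte 0xE2 = 11100010 → 3-byte char #2 = E2 98 B9.
Offset 5: leading byte 0xE1 = 11100001 → 3-byte char #3 = E1 84 8C.
Leading byte 0xE1 = 11100001 matches 1110xxxx → 3-byte sequence.
Byte 1: 0xE1 = 11100001, payload 0001 (4 bits).
Byte 2: 0x84 = 10000100 (10xxxxxx ✓), payload 000100.
Byte 3: 0x8C = 10001100 (10xxxxxx ✓), payload 001100.
Concatenate: 0001000100001100 = 0x110C (16 bits → U+110C).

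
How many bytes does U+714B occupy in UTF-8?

3

U+714B = 0x714B. UTF-8 uses 1 byte below 0x80, 2 below 0x800, 3 below 0x10000, 4 up to 0x10FFFF. 0x714B is in U+0800–U+FFFF → 3 bytes.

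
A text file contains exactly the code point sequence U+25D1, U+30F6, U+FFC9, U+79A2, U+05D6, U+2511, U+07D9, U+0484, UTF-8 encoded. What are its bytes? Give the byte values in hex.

E2 97 91 E3 83 B6 EF BF 89 E7 A6 A2 D7 96 E2 94 91 DF 99 D2 84

U+25D1: 3-byte form → E2 97 91.
U+30F6: 3-byte form → E3 83 B6.
U+FFC9: 3-byte form → EF BF 89.
U+79A2: 3-byte form → E7 A6 A2.
U+05D6: 2-byte form → D7 96.
U+2511: 3-byte form → E2 94 91.
U+07D9: 2-byte form → DF 99.
U+0484: 2-byte form → D2 84.
Concatenated (21 bytes): E2 97 91 E3 83 B6 EF BF 89 E7 A6 A2 D7 96 E2 94 91 DF 99 D2 84.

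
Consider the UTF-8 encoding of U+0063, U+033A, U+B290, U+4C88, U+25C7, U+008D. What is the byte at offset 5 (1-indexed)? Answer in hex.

0x8A

1-indexed offset 5 is 0-indexed offset 4.
U+0063 → 1-byte form 63 at offsets 0–0.
U+033A → 2-byte form CC BA at offsets 1–2.
U+B290 → 3-byte form EB 8A 90 at offsets 3–5.
Offset 4 falls in char 3's range; it's byte 2 of EB 8A 90 = 0x8A.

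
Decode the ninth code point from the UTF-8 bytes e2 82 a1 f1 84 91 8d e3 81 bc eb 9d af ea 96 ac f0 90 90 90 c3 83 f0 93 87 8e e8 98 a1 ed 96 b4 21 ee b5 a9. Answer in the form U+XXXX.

U+8621

Offset 0: leading byte 0xE2 = 11100010 → 3-byte char #1 = E2 82 A1.
Offset 3: leading byte 0xF1 = 11110001 → 4-byte char #2 = F1 84 91 8D.
Offset 7: leading byte 0xE3 = 11100011 → 3-byte char #3 = E3 81 BC.
Offset 10: leading byte 0xEB = 11101011 → 3-byte char #4 = EB 9D AF.
Offset 13: leading byte 0xEA = 11101010 → 3-byte char #5 = EA 96 AC.
Offset 16: leading byte 0xF0 = 11110000 → 4-byte char #6 = F0 90 90 90.
Offset 20: leading byte 0xC3 = 11000011 → 2-byte char #7 = C3 83.
Offset 22: leading byte 0xF0 = 11110000 → 4-byte char #8 = F0 93 87 8E.
Offset 26: leading byte 0xE8 = 11101000 → 3-byte char #9 = E8 98 A1.
Leading byte 0xE8 = 11101000 matches 1110xxxx → 3-byte sequence.
Byte 1: 0xE8 = 11101000, payload 1000 (4 bits).
Byte 2: 0x98 = 10011000 (10xxxxxx ✓), payload 011000.
Byte 3: 0xA1 = 10100001 (10xxxxxx ✓), payload 100001.
Concatenate: 1000011000100001 = 0x8621 (16 bits → U+8621).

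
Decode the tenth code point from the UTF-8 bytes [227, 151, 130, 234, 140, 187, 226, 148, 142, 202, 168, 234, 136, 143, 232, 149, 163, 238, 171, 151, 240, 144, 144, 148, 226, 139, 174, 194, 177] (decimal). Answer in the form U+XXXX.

Offset 0: leading byte 0xE3 = 11100011 → 3-byte char #1 = E3 97 82.
Offset 3: leading byte 0xEA = 11101010 → 3-byte char #2 = EA 8C BB.
Offset 6: leading byte 0xE2 = 11100010 → 3-byte char #3 = E2 94 8E.
Offset 9: leading byte 0xCA = 11001010 → 2-byte char #4 = CA A8.
Offset 11: leading byte 0xEA = 11101010 → 3-byte char #5 = EA 88 8F.
Offset 14: leading byte 0xE8 = 11101000 → 3-byte char #6 = E8 95 A3.
Offset 17: leading byte 0xEE = 11101110 → 3-byte char #7 = EE AB 97.
Offset 20: leading byte 0xF0 = 11110000 → 4-byte char #8 = F0 90 90 94.
Offset 24: leading byte 0xE2 = 11100010 → 3-byte char #9 = E2 8B AE.
Offset 27: leading byte 0xC2 = 11000010 → 2-byte char #10 = C2 B1.
Leading byte 0xC2 = 11000010 matches 110xxxxx → 2-byte sequence.
Byte 1: 0xC2 = 11000010, payload 00010 (5 bits).
Byte 2: 0xB1 = 10110001 (10xxxxxx ✓), payload 110001.
Concatenate: 00010110001 = 0xB1 (11 bits → U+00B1).

U+00B1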